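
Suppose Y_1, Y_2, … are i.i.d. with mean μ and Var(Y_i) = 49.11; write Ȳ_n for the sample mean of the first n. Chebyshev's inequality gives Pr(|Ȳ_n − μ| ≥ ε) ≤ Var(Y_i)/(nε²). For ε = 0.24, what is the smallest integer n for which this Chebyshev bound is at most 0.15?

5685

Require 49.11/(n·0.24²) ≤ 0.15, i.e. n ≥ 49.11/(0.15·0.24²) = 5684.028.
The smallest integer n is 5685.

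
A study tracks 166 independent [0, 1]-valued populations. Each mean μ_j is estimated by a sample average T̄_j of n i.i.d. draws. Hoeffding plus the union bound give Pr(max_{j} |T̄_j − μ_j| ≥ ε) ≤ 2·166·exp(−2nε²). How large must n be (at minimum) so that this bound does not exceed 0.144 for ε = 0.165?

143

Need 2·166·exp(−2nε²) ≤ 0.144, i.e. exp(−2nε²) ≤ 0.144/332.
So 2nε² ≥ ln(332/0.144) = 7.743077.
Hence n ≥ 7.743077/(2·0.165²) = 142.205.
The smallest integer n is 143.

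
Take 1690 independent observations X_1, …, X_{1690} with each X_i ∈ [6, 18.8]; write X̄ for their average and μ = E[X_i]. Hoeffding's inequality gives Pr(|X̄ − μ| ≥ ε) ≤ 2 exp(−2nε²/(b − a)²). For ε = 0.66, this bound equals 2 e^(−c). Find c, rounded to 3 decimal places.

c = 2nε²/(b − a)² = 2·1690·0.66² / 12.8² = 8.9864.

8.986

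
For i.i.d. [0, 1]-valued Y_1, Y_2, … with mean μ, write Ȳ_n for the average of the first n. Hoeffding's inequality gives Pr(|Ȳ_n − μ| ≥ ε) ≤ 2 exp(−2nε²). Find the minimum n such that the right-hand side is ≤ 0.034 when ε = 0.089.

258

Require 2·exp(−2nε²) ≤ 0.034, i.e. 2nε² ≥ ln(2/0.034) = 4.074542.
So n ≥ 4.074542 / (2·0.089²) = 257.199.
The smallest integer n is 258.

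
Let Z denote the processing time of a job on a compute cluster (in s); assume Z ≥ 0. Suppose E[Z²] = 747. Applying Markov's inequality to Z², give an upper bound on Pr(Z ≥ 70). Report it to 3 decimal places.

0.152

Since Z ≥ 0, the event {Z ≥ 70} is the same as {Z² ≥ 4900}.
Markov's inequality applied to Z² gives Pr(Z² ≥ 4900) ≤ E[Z²]/4900 = 747/4900 = 0.1524.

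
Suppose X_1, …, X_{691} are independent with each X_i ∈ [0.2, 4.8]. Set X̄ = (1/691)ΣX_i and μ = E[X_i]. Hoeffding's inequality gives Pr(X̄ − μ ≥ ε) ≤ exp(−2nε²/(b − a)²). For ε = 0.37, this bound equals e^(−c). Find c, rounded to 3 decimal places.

8.941

c = 2nε²/(b − a)² = 2·691·0.37² / 4.6² = 8.9412.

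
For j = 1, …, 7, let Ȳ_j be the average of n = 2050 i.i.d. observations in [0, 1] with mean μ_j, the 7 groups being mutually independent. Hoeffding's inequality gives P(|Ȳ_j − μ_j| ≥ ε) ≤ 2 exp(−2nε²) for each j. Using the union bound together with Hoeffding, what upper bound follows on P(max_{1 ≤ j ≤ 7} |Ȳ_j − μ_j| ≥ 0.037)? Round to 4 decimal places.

0.0511

Per-experiment Hoeffding bound: 2·exp(−2·2050·0.037²) = 2·exp(−5.61290) = 0.0073009.
Union bound over 7 events: 7·0.0073009 = 0.05111.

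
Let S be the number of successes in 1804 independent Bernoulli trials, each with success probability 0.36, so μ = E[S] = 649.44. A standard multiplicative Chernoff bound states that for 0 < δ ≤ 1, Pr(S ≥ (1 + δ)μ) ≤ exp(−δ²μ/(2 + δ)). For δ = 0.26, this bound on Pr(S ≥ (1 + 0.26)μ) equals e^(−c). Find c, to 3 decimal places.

19.426

c = δ²μ/(2 + δ) = 0.26²·649.44/(2 + 0.26) = 19.4257.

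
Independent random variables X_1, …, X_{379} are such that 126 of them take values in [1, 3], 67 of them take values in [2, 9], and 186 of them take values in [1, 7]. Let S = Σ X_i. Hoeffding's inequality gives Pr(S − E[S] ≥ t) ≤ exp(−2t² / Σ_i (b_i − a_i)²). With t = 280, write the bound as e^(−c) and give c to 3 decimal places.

14.958

Σ(b_i − a_i)² = 126·2² + 67·7² + 186·6² = 10483.
c = 2t² / 10483 = 2·280² / 10483 = 14.9576.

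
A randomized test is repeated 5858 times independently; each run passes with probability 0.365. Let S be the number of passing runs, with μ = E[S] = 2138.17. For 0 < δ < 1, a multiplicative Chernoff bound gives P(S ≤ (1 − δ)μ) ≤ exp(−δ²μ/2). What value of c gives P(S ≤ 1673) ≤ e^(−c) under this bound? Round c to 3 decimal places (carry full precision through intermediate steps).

50.600

Write 1673 = (1 − δ)μ, so δ = 1 − 1673/2138.17 = 0.2175552…
Then the exponent is δ²μ/2 = (μ − 1673)²/(2μ) = 50.600076.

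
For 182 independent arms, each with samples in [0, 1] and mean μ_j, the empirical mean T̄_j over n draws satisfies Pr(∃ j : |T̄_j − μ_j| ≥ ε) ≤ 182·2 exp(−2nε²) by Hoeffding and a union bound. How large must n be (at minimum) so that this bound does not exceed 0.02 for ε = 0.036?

Need 2·182·exp(−2nε²) ≤ 0.02, i.e. exp(−2nε²) ≤ 0.02/364.
So 2nε² ≥ ln(364/0.02) = 9.809177.
Hence n ≥ 9.809177/(2·0.036²) = 3784.405.
The smallest integer n is 3785.

3785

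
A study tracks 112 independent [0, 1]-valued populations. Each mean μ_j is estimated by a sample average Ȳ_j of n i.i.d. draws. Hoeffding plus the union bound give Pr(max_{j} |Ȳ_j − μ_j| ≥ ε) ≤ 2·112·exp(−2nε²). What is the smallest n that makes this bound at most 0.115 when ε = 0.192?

Need 2·112·exp(−2nε²) ≤ 0.115, i.e. exp(−2nε²) ≤ 0.115/224.
So 2nε² ≥ ln(224/0.115) = 7.574469.
Hence n ≥ 7.574469/(2·0.192²) = 102.735.
The smallest integer n is 103.

103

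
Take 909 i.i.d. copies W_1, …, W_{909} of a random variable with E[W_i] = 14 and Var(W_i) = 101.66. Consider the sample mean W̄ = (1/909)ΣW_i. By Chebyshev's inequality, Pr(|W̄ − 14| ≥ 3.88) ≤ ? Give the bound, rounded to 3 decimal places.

Var(W̄) = Var(W_i)/n = 101.66/909 = 0.11184.
Chebyshev: Pr(|W̄ − 14| ≥ 3.88) ≤ Var(W̄)/(3.88)² = 101.66/(909·3.88²) = 0.0074.

0.007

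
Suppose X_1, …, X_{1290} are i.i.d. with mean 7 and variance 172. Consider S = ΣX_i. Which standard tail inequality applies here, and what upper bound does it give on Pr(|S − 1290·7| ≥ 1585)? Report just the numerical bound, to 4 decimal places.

With mean and variance of each term known, Chebyshev's inequality bounds the deviation of the sum (or sample mean).
Var(S) = n·Var(X_i) = 1290·172 = 221880.
Chebyshev: Pr(|S − 1290·7| ≥ 1585) ≤ Var(S)/1585² = 221880/2512225 = 0.0883.

0.0883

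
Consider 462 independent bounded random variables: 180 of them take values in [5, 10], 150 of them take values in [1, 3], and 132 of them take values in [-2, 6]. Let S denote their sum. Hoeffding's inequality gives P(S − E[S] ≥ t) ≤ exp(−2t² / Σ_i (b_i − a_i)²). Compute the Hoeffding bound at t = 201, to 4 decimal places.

0.0026

Σ(b_i − a_i)² = 180·5² + 150·2² + 132·8² = 13548.
Exponent = 2·201² / 13548 = 5.96413.
Bound = exp(−5.96413) = 0.00257.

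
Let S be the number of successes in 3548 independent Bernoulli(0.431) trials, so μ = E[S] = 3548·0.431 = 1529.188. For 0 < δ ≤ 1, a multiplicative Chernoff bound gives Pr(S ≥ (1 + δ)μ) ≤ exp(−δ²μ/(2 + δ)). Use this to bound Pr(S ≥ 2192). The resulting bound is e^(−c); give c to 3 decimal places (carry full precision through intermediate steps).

Write 2192 = (1 + δ)μ, so δ = 2192/1529.188 − 1 = 0.4334405…
Then the exponent is δ²μ/(2 + δ) = (2192 − μ)² / (μ·(2 + δ)) = 118.059004.

118.059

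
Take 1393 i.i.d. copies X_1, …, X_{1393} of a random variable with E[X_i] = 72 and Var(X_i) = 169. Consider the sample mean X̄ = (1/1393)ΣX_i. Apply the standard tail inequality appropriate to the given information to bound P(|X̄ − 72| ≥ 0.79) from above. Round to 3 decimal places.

With mean and variance of each term known, Chebyshev's inequality bounds the deviation of the sum (or sample mean).
Var(X̄) = Var(X_i)/n = 169/1393 = 0.12132.
Chebyshev: P(|X̄ − 72| ≥ 0.79) ≤ Var(X̄)/(0.79)² = 169/(1393·0.79²) = 0.1944.

0.194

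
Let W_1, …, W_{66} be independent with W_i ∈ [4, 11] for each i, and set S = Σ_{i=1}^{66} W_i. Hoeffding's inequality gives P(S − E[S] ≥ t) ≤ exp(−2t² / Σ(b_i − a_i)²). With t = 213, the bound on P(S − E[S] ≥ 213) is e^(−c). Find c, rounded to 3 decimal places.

28.058

Σ(b_i − a_i)² = 66·(7)² = 3234.
c = 2t²/3234 = 2·213²/3234 = 28.0575.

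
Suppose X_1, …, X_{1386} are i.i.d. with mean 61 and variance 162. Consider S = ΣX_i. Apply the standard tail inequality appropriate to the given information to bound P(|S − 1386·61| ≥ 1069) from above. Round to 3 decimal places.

0.196

With mean and variance of each term known, Chebyshev's inequality bounds the deviation of the sum (or sample mean).
Var(S) = n·Var(X_i) = 1386·162 = 224532.
Chebyshev: P(|S − 1386·61| ≥ 1069) ≤ Var(S)/1069² = 224532/1142761 = 0.1965.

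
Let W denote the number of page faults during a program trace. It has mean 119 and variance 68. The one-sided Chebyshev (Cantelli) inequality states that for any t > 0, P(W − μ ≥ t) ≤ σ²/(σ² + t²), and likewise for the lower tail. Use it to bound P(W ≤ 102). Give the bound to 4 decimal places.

0.1905

Here σ² = 68 and t = 17, so σ² + t² = 357.
Cantelli's bound: 68/357 = 0.1905.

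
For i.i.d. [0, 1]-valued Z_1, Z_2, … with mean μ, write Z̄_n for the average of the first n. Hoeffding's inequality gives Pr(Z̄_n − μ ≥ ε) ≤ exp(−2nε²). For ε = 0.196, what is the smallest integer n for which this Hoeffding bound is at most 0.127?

Require exp(−2nε²) ≤ 0.127, i.e. 2nε² ≥ ln(1/0.127) = 2.063568.
So n ≥ 2.063568 / (2·0.196²) = 26.858.
The smallest integer n is 27.

27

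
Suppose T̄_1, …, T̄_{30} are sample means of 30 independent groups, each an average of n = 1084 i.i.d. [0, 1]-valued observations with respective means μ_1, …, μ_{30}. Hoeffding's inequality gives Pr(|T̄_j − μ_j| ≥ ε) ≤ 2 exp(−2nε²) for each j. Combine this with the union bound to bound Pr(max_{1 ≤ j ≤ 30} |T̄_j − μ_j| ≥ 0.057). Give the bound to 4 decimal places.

0.0524

Per-experiment Hoeffding bound: 2·exp(−2·1084·0.057²) = 2·exp(−7.04383) = 0.0017456.
Union bound over 30 events: 30·0.0017456 = 0.05237.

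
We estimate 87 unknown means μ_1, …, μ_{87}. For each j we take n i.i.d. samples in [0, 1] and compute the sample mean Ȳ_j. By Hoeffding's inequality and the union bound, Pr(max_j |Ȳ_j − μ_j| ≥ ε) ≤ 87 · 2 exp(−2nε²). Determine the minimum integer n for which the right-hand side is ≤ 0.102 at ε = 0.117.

272

Need 2·87·exp(−2nε²) ≤ 0.102, i.e. exp(−2nε²) ≤ 0.102/174.
So 2nε² ≥ ln(174/0.102) = 7.441838.
Hence n ≥ 7.441838/(2·0.117²) = 271.818.
The smallest integer n is 272.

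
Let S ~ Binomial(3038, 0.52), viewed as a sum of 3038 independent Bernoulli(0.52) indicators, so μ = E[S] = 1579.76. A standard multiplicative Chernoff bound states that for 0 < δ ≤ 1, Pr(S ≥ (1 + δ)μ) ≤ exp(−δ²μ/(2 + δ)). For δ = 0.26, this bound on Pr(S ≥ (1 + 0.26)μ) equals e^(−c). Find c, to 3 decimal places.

c = δ²μ/(2 + δ) = 0.26²·1579.76/(2 + 0.26) = 47.2530.

47.253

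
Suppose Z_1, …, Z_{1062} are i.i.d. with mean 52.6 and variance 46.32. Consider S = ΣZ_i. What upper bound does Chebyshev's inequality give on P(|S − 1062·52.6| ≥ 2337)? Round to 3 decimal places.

Var(S) = n·Var(Z_i) = 1062·46.32 = 49191.84.
Chebyshev: P(|S − 1062·52.6| ≥ 2337) ≤ Var(S)/2337² = 49191.84/5461569 = 0.0090.

0.009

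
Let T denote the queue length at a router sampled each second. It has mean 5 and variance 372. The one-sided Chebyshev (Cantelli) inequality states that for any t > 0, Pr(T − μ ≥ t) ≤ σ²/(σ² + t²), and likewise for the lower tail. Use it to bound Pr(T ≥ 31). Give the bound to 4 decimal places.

Here σ² = 372 and t = 26, so σ² + t² = 1048.
Cantelli's bound: 372/1048 = 0.3550.

0.3550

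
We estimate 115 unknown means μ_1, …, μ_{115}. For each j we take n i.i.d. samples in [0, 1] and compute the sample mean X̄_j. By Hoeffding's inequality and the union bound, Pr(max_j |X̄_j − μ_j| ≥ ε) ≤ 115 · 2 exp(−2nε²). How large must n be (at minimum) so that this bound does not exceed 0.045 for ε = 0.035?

3486

Need 2·115·exp(−2nε²) ≤ 0.045, i.e. exp(−2nε²) ≤ 0.045/230.
So 2nε² ≥ ln(230/0.045) = 8.539172.
Hence n ≥ 8.539172/(2·0.035²) = 3485.376.
The smallest integer n is 3486.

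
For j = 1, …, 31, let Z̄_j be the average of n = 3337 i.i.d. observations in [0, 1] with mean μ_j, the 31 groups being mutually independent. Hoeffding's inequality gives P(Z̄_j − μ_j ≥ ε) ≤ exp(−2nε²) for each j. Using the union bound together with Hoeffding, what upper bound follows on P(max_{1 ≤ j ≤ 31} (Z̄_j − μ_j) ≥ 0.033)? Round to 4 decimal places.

0.0216

Per-experiment Hoeffding bound: exp(−2·3337·0.033²) = exp(−7.26799) = 0.00069752.
Union bound over 31 events: 31·0.00069752 = 0.02162.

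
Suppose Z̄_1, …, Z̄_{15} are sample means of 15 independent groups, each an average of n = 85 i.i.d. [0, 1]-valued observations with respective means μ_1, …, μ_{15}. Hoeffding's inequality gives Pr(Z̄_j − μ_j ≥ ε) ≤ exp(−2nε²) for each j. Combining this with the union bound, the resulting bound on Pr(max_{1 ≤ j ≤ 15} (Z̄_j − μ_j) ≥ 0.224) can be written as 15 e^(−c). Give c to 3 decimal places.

Union bound over the 15 events: Pr(max_{1 ≤ j ≤ 15} (Z̄_j − μ_j) ≥ 0.224) ≤ 15·exp(−2nε²) = 15 exp(−2·85·0.224²).
So c = 2·85·0.224² = 8.5299.

8.530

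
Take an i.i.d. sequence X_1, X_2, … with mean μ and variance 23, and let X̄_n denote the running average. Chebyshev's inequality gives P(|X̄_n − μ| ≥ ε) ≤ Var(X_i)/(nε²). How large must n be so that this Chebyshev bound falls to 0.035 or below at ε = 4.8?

Require 23/(n·4.8²) ≤ 0.035, i.e. n ≥ 23/(0.035·4.8²) = 28.522.
The smallest integer n is 29.

29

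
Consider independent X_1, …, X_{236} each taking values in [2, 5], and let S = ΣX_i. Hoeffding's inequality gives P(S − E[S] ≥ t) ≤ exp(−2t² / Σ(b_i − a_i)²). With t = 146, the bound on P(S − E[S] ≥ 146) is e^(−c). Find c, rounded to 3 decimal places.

Σ(b_i − a_i)² = 236·(3)² = 2124.
c = 2t²/2124 = 2·146²/2124 = 20.0716.

20.072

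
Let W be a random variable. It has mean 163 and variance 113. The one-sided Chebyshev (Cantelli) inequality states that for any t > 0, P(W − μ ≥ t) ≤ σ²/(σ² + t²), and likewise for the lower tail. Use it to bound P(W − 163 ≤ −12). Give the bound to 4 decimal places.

0.4397

Here σ² = 113 and t = 12, so σ² + t² = 257.
Cantelli's bound: 113/257 = 0.4397.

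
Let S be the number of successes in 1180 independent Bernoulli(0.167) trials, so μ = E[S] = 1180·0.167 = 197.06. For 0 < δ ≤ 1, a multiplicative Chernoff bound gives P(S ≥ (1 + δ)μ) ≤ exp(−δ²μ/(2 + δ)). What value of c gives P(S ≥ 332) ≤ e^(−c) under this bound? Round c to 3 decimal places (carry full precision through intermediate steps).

Write 332 = (1 + δ)μ, so δ = 332/197.06 − 1 = 0.6847661…
Then the exponent is δ²μ/(2 + δ) = (332 − μ)² / (μ·(2 + δ)) = 34.417275.

34.417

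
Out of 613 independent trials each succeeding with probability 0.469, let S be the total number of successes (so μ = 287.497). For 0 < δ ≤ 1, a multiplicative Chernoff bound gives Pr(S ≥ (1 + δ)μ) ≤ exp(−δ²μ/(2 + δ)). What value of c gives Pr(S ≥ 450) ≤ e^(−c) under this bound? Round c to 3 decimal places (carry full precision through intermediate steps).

Write 450 = (1 + δ)μ, so δ = 450/287.497 − 1 = 0.5652337…
Then the exponent is δ²μ/(2 + δ) = (450 − μ)² / (μ·(2 + δ)) = 35.806552.

35.807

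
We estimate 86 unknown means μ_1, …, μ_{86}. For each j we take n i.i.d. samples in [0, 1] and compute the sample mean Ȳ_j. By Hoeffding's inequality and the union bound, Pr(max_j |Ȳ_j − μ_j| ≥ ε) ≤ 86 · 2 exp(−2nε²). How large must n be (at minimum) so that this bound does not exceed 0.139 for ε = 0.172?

121

Need 2·86·exp(−2nε²) ≤ 0.139, i.e. exp(−2nε²) ≤ 0.139/172.
So 2nε² ≥ ln(172/0.139) = 7.120776.
Hence n ≥ 7.120776/(2·0.172²) = 120.348.
The smallest integer n is 121.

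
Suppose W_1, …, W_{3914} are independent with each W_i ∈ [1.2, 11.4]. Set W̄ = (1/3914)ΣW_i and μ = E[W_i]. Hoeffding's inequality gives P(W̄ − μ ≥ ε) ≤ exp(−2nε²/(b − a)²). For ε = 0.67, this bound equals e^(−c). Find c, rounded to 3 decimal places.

33.775

c = 2nε²/(b − a)² = 2·3914·0.67² / 10.2² = 33.7754.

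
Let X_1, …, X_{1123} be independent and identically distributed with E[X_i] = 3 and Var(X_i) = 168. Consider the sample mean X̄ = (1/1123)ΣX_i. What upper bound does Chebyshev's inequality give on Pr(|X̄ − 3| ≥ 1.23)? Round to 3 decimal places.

Var(X̄) = Var(X_i)/n = 168/1123 = 0.1496.
Chebyshev: Pr(|X̄ − 3| ≥ 1.23) ≤ Var(X̄)/(1.23)² = 168/(1123·1.23²) = 0.0989.

0.099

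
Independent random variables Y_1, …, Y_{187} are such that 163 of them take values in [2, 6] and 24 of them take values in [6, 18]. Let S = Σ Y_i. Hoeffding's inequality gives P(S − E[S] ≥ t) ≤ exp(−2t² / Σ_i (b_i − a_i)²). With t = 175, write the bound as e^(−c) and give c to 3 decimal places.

10.101

Σ(b_i − a_i)² = 163·4² + 24·12² = 6064.
c = 2t² / 6064 = 2·175² / 6064 = 10.1006.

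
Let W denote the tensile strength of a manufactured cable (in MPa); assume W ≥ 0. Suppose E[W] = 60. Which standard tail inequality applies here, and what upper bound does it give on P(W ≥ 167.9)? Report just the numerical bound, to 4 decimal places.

Only the mean of a non-negative variable is known, so Markov's inequality is the applicable tail bound.
Markov's inequality: for a non-negative random variable, P(W ≥ a) ≤ E[W]/a.
Here E[W] = 60 and a = 167.9, so the bound is 60/167.9 = 0.3574.

0.3574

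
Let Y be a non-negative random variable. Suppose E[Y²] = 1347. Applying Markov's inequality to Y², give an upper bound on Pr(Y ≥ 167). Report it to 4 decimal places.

0.0483

Since Y ≥ 0, the event {Y ≥ 167} is the same as {Y² ≥ 27889}.
Markov's inequality applied to Y² gives Pr(Y² ≥ 27889) ≤ E[Y²]/27889 = 1347/27889 = 0.0483.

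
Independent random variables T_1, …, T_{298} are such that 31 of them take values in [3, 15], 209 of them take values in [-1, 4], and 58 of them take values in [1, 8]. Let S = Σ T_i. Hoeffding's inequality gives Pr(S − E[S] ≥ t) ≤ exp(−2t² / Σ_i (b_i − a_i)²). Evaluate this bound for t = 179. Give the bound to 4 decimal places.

0.0060

Σ(b_i − a_i)² = 31·12² + 209·5² + 58·7² = 12531.
Exponent = 2·179² / 12531 = 5.11388.
Bound = exp(−5.11388) = 0.00601.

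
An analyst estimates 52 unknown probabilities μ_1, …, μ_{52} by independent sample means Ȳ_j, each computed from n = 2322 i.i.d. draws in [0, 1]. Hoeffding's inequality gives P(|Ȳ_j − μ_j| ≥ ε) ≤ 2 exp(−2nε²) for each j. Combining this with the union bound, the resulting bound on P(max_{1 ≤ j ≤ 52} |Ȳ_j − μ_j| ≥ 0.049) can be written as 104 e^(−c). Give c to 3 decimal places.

11.150

Union bound over the 52 events: P(max_{1 ≤ j ≤ 52} |Ȳ_j − μ_j| ≥ 0.049) ≤ 52·2·exp(−2nε²) = 104 exp(−2·2322·0.049²).
So c = 2·2322·0.049² = 11.1502.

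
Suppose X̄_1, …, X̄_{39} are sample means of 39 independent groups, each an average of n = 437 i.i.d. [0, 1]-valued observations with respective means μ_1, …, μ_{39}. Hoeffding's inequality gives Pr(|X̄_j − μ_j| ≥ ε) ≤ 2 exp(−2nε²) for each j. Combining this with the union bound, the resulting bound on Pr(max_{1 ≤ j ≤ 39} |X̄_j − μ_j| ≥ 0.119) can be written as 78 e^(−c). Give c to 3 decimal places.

Union bound over the 39 events: Pr(max_{1 ≤ j ≤ 39} |X̄_j − μ_j| ≥ 0.119) ≤ 39·2·exp(−2nε²) = 78 exp(−2·437·0.119²).
So c = 2·437·0.119² = 12.3767.

12.377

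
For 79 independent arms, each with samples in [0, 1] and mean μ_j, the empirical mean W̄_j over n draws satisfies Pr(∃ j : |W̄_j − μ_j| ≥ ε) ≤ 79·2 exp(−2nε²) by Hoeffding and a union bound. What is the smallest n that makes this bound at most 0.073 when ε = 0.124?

250

Need 2·79·exp(−2nε²) ≤ 0.073, i.e. exp(−2nε²) ≤ 0.073/158.
So 2nε² ≥ ln(158/0.073) = 7.679891.
Hence n ≥ 7.679891/(2·0.124²) = 249.736.
The smallest integer n is 250.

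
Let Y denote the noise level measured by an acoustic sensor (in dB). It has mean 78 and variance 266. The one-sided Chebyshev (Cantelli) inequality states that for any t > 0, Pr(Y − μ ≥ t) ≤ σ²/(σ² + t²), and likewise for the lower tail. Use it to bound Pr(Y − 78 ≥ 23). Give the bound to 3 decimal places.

0.335

Here σ² = 266 and t = 23, so σ² + t² = 795.
Cantelli's bound: 266/795 = 0.3346.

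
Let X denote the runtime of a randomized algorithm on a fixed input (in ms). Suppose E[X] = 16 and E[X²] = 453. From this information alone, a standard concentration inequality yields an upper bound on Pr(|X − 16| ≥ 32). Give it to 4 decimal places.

The first two moments determine the variance, so Chebyshev's inequality is the sharpest standard bound available.
Var(X) = E[X²] − (E[X])² = 453 − 256 = 197.
Chebyshev's inequality: Pr(|X − μ| ≥ t) ≤ Var(X)/t² = 197/1024 = 0.1924.

0.1924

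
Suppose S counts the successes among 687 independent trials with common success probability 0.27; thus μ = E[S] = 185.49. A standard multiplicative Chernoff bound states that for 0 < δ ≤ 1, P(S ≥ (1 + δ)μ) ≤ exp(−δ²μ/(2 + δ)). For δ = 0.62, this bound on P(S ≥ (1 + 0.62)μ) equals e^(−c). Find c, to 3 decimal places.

27.215

c = δ²μ/(2 + δ) = 0.62²·185.49/(2 + 0.62) = 27.2146.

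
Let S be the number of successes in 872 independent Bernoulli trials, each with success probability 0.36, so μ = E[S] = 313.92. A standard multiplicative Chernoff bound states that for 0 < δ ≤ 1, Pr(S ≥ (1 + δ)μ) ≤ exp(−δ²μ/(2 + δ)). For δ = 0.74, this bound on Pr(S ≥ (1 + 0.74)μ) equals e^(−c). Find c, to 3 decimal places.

c = δ²μ/(2 + δ) = 0.74²·313.92/(2 + 0.74) = 62.7382.

62.738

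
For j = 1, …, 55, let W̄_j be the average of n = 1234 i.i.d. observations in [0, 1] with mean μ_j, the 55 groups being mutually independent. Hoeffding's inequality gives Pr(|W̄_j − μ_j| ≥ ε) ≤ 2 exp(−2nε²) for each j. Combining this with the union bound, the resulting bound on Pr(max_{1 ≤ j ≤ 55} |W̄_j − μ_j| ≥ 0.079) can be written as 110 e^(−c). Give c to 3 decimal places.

Union bound over the 55 events: Pr(max_{1 ≤ j ≤ 55} |W̄_j − μ_j| ≥ 0.079) ≤ 55·2·exp(−2nε²) = 110 exp(−2·1234·0.079²).
So c = 2·1234·0.079² = 15.4028.

15.403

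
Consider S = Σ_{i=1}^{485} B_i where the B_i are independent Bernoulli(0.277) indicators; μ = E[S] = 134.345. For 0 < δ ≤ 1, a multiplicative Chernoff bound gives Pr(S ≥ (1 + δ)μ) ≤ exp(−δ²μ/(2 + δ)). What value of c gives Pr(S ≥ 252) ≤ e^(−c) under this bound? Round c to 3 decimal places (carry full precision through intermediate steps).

Write 252 = (1 + δ)μ, so δ = 252/134.345 − 1 = 0.8757676…
Then the exponent is δ²μ/(2 + δ) = (252 − μ)² / (μ·(2 + δ)) = 35.829890.

35.830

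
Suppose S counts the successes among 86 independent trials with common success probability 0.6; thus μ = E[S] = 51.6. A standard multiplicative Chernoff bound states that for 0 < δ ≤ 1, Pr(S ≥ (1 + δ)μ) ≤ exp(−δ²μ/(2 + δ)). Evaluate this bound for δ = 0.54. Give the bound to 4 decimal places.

0.0027

Exponent = δ²μ/(2 + δ) = 0.54²·51.6/2.54 = 5.9238.
Bound = exp(−5.9238) = 0.00267.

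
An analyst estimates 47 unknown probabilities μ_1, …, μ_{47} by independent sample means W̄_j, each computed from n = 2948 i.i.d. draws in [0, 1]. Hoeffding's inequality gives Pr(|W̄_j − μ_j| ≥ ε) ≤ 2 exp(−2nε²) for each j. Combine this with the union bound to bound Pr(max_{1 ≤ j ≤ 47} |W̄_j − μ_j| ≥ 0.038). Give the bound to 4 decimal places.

Per-experiment Hoeffding bound: 2·exp(−2·2948·0.038²) = 2·exp(−8.51382) = 0.00040135.
Union bound over 47 events: 47·0.00040135 = 0.01886.

0.0189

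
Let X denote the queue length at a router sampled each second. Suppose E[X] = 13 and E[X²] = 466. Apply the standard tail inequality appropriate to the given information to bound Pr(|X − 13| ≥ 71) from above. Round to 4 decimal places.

0.0589

The first two moments determine the variance, so Chebyshev's inequality is the sharpest standard bound available.
Var(X) = E[X²] − (E[X])² = 466 − 169 = 297.
Chebyshev's inequality: Pr(|X − μ| ≥ t) ≤ Var(X)/t² = 297/5041 = 0.0589.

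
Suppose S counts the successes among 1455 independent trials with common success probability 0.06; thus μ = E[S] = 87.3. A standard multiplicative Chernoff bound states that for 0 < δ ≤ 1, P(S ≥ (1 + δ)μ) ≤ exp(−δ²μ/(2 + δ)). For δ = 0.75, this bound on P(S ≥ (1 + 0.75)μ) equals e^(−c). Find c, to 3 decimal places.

17.857

c = δ²μ/(2 + δ) = 0.75²·87.3/(2 + 0.75) = 17.8568.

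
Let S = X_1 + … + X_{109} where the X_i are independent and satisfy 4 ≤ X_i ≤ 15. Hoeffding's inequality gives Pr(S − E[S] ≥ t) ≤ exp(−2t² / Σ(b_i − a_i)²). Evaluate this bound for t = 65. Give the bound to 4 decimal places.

Σ(b_i − a_i)² = 109·(11)² = 13189.
Exponent = 2·65²/13189 = 0.6407.
Bound = exp(−0.6407) = 0.52693.

0.5269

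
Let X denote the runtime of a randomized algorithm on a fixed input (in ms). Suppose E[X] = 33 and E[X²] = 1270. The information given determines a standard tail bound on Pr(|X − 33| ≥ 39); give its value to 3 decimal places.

0.119

The first two moments determine the variance, so Chebyshev's inequality is the sharpest standard bound available.
Var(X) = E[X²] − (E[X])² = 1270 − 1089 = 181.
Chebyshev's inequality: Pr(|X − μ| ≥ t) ≤ Var(X)/t² = 181/1521 = 0.1190.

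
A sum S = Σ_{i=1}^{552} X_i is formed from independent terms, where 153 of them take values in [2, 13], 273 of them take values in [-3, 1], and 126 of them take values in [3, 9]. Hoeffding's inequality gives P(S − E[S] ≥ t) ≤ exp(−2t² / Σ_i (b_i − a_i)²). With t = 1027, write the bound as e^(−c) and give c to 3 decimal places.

Σ(b_i − a_i)² = 153·11² + 273·4² + 126·6² = 27417.
c = 2t² / 27417 = 2·1027² / 27417 = 76.9398.

76.940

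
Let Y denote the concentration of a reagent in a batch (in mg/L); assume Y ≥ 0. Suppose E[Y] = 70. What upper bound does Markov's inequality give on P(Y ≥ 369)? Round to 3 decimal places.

0.190

Markov's inequality: for a non-negative random variable, P(Y ≥ a) ≤ E[Y]/a.
Here E[Y] = 70 and a = 369, so the bound is 70/369 = 0.1897.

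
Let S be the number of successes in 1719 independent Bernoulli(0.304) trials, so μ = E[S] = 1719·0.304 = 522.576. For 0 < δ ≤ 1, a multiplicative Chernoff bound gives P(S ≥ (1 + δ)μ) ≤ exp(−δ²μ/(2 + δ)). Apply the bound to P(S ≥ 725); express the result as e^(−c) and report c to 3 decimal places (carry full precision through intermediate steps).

Write 725 = (1 + δ)μ, so δ = 725/522.576 − 1 = 0.387358…
Then the exponent is δ²μ/(2 + δ) = (725 − μ)² / (μ·(2 + δ)) = 32.844072.

32.844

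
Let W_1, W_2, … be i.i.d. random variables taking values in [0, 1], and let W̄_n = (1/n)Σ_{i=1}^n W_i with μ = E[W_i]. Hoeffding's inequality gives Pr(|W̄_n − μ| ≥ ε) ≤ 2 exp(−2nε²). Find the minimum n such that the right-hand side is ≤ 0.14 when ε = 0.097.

142

Require 2·exp(−2nε²) ≤ 0.14, i.e. 2nε² ≥ ln(2/0.14) = 2.659260.
So n ≥ 2.659260 / (2·0.097²) = 141.315.
The smallest integer n is 142.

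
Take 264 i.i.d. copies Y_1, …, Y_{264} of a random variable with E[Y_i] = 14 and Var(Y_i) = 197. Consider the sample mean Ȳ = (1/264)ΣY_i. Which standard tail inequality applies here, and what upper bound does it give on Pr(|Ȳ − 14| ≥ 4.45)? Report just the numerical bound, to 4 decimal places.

With mean and variance of each term known, Chebyshev's inequality bounds the deviation of the sum (or sample mean).
Var(Ȳ) = Var(Y_i)/n = 197/264 = 0.74621.
Chebyshev: Pr(|Ȳ − 14| ≥ 4.45) ≤ Var(Ȳ)/(4.45)² = 197/(264·4.45²) = 0.0377.

0.0377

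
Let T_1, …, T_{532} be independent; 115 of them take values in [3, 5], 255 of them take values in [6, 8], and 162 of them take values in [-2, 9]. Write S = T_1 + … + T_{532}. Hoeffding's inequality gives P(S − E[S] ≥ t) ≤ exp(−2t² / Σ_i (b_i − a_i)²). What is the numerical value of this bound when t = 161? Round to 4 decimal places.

0.0855

Σ(b_i − a_i)² = 115·2² + 255·2² + 162·11² = 21082.
Exponent = 2·161² / 21082 = 2.45906.
Bound = exp(−2.45906) = 0.08551.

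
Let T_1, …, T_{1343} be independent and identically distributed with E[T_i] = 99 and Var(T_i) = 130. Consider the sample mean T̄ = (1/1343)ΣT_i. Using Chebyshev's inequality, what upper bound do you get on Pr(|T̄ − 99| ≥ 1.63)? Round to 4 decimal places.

Var(T̄) = Var(T_i)/n = 130/1343 = 0.096798.
Chebyshev: Pr(|T̄ − 99| ≥ 1.63) ≤ Var(T̄)/(1.63)² = 130/(1343·1.63²) = 0.0364.

0.0364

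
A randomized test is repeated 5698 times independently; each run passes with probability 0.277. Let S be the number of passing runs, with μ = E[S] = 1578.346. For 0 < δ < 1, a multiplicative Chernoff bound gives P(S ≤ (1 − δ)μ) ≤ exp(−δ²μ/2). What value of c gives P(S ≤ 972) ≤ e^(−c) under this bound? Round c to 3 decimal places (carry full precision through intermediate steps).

Write 972 = (1 − δ)μ, so δ = 1 − 972/1578.346 = 0.3841654…
Then the exponent is δ²μ/2 = (μ − 972)²/(2μ) = 116.468592.

116.469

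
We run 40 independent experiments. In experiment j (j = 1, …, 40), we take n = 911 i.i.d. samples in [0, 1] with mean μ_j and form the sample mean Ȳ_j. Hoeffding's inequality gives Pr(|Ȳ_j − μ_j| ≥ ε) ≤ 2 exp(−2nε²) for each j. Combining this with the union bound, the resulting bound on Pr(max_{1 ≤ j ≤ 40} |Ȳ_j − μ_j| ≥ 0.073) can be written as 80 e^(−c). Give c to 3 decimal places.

Union bound over the 40 events: Pr(max_{1 ≤ j ≤ 40} |Ȳ_j − μ_j| ≥ 0.073) ≤ 40·2·exp(−2nε²) = 80 exp(−2·911·0.073²).
So c = 2·911·0.073² = 9.7094.

9.709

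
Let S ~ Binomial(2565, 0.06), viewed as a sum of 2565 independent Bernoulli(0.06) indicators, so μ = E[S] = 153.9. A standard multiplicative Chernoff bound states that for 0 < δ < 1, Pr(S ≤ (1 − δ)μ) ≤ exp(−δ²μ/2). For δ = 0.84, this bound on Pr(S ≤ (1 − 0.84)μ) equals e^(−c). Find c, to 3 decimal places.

54.296

c = δ²μ/2 = 0.84²·153.9/2 = 54.2959.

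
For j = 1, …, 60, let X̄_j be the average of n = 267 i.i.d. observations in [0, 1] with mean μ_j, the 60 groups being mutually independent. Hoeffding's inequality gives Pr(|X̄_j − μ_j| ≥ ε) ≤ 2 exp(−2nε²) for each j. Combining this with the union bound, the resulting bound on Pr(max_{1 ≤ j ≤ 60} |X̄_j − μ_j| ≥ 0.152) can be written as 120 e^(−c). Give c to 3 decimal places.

Union bound over the 60 events: Pr(max_{1 ≤ j ≤ 60} |X̄_j − μ_j| ≥ 0.152) ≤ 60·2·exp(−2nε²) = 120 exp(−2·267·0.152²).
So c = 2·267·0.152² = 12.3375.

12.338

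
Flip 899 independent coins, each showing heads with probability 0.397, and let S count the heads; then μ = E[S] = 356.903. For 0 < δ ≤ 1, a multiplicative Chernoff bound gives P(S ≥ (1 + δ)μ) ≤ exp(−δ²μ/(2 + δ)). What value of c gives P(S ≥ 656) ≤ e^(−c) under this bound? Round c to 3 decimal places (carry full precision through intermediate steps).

Write 656 = (1 + δ)μ, so δ = 656/356.903 − 1 = 0.8380344…
Then the exponent is δ²μ/(2 + δ) = (656 − μ)² / (μ·(2 + δ)) = 88.319430.

88.319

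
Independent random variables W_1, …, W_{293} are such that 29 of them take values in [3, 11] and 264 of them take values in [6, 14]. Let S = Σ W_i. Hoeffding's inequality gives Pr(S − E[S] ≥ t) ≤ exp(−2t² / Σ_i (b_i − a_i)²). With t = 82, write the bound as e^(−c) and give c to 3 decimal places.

0.717

Σ(b_i − a_i)² = 29·8² + 264·8² = 18752.
c = 2t² / 18752 = 2·82² / 18752 = 0.7172.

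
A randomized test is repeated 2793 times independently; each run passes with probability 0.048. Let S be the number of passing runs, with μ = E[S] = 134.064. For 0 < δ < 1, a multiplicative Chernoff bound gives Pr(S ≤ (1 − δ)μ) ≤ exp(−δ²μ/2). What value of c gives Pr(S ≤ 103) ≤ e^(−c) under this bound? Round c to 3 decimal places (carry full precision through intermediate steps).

Write 103 = (1 − δ)μ, so δ = 1 − 103/134.064 = 0.2317102…
Then the exponent is δ²μ/2 = (μ − 103)²/(2μ) = 3.598923.

3.599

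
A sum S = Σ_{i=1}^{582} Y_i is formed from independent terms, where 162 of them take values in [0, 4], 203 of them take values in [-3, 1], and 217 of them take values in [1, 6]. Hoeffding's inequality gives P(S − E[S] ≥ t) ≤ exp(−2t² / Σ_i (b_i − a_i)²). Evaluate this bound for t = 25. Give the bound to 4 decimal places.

0.8950

Σ(b_i − a_i)² = 162·4² + 203·4² + 217·5² = 11265.
Exponent = 2·25² / 11265 = 0.11096.
Bound = exp(−0.11096) = 0.89497.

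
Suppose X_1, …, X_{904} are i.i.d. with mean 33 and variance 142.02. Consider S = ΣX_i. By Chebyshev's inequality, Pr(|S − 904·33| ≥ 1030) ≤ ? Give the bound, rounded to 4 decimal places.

Var(S) = n·Var(X_i) = 904·142.02 = 128386.08.
Chebyshev: Pr(|S − 904·33| ≥ 1030) ≤ Var(S)/1030² = 128386.08/1060900 = 0.1210.

0.1210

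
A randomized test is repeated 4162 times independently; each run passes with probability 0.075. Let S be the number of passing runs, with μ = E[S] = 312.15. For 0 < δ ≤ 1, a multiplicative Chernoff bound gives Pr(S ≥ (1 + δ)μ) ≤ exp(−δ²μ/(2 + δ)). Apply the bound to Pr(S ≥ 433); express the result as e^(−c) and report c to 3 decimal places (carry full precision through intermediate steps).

Write 433 = (1 + δ)μ, so δ = 433/312.15 − 1 = 0.3871536…
Then the exponent is δ²μ/(2 + δ) = (433 − μ)² / (μ·(2 + δ)) = 19.599708.

19.600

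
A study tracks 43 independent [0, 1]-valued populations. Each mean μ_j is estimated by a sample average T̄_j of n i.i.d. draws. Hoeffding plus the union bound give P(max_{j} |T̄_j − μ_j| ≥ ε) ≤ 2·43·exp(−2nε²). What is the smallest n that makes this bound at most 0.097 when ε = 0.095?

377

Need 2·43·exp(−2nε²) ≤ 0.097, i.e. exp(−2nε²) ≤ 0.097/86.
So 2nε² ≥ ln(86/0.097) = 6.787392.
Hence n ≥ 6.787392/(2·0.095²) = 376.033.
The smallest integer n is 377.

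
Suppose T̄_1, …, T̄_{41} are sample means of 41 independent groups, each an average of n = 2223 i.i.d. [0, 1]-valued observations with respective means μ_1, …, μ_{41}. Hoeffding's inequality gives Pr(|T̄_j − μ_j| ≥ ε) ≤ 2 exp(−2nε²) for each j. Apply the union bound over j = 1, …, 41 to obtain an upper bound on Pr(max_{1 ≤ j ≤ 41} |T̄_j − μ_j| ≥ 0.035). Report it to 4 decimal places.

0.3536

Per-experiment Hoeffding bound: 2·exp(−2·2223·0.035²) = 2·exp(−5.44635) = 0.008624.
Union bound over 41 events: 41·0.008624 = 0.35359.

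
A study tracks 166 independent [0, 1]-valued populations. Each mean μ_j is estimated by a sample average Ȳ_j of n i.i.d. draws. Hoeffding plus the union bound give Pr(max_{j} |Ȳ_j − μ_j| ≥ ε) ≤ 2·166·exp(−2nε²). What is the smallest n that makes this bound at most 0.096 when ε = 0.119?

288

Need 2·166·exp(−2nε²) ≤ 0.096, i.e. exp(−2nε²) ≤ 0.096/332.
So 2nε² ≥ ln(332/0.096) = 8.148542.
Hence n ≥ 8.148542/(2·0.119²) = 287.711.
The smallest integer n is 288.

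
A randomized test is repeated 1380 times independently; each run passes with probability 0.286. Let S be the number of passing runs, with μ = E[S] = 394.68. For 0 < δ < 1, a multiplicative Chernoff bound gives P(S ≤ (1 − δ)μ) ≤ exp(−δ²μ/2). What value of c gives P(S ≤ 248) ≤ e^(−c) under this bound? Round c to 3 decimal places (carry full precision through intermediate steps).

27.256

Write 248 = (1 − δ)μ, so δ = 1 − 248/394.68 = 0.3716428…
Then the exponent is δ²μ/2 = (μ − 248)²/(2μ) = 27.256287.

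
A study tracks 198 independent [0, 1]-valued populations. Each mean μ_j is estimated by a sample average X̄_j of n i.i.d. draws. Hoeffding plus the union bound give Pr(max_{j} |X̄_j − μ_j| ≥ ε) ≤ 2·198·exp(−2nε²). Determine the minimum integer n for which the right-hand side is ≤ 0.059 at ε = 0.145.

Need 2·198·exp(−2nε²) ≤ 0.059, i.e. exp(−2nε²) ≤ 0.059/396.
So 2nε² ≥ ln(396/0.059) = 8.811632.
Hence n ≥ 8.811632/(2·0.145²) = 209.551.
The smallest integer n is 210.

210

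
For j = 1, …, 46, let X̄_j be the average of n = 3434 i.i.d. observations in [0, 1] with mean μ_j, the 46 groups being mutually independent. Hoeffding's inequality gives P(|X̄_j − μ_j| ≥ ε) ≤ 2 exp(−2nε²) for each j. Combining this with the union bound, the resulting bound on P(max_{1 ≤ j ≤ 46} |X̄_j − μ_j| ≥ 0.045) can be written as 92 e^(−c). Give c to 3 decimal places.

13.908

Union bound over the 46 events: P(max_{1 ≤ j ≤ 46} |X̄_j − μ_j| ≥ 0.045) ≤ 46·2·exp(−2nε²) = 92 exp(−2·3434·0.045²).
So c = 2·3434·0.045² = 13.9077.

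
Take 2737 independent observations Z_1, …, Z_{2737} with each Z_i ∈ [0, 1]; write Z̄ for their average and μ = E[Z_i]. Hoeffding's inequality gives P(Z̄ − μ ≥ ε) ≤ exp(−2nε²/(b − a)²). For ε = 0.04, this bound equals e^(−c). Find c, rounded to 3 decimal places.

8.758

c = 2nε²/(b − a)² = 2·2737·0.04² / 1² = 8.7584.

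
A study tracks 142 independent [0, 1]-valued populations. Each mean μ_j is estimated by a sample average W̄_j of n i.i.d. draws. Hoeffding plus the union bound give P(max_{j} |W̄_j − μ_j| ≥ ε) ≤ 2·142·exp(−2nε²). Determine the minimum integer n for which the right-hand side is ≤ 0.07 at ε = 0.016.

Need 2·142·exp(−2nε²) ≤ 0.07, i.e. exp(−2nε²) ≤ 0.07/284.
So 2nε² ≥ ln(284/0.07) = 8.308234.
Hence n ≥ 8.308234/(2·0.016²) = 16227.020.
The smallest integer n is 16228.

16228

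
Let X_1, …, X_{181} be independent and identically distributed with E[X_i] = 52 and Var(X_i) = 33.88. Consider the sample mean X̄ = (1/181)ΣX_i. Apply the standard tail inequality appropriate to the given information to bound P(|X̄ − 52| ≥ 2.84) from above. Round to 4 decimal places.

0.0232

With mean and variance of each term known, Chebyshev's inequality bounds the deviation of the sum (or sample mean).
Var(X̄) = Var(X_i)/n = 33.88/181 = 0.18718.
Chebyshev: P(|X̄ − 52| ≥ 2.84) ≤ Var(X̄)/(2.84)² = 33.88/(181·2.84²) = 0.0232.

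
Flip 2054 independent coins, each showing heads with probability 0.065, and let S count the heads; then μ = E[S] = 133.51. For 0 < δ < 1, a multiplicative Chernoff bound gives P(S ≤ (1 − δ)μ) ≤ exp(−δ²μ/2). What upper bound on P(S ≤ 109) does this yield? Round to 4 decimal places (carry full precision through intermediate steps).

0.1054

Write 109 = (1 − δ)μ, so δ = 1 − 109/133.51 = 0.1835818…
Then the exponent is δ²μ/2 = (μ − 109)²/(2μ) = 2.249794.
Bound = exp(−2.249794) = 0.10542.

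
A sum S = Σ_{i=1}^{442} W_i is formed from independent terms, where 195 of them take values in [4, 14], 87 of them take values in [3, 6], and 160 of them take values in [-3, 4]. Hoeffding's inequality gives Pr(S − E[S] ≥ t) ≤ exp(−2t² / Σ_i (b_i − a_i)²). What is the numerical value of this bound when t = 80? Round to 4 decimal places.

Σ(b_i − a_i)² = 195·10² + 87·3² + 160·7² = 28123.
Exponent = 2·80² / 28123 = 0.45514.
Bound = exp(−0.45514) = 0.63436.

0.6344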